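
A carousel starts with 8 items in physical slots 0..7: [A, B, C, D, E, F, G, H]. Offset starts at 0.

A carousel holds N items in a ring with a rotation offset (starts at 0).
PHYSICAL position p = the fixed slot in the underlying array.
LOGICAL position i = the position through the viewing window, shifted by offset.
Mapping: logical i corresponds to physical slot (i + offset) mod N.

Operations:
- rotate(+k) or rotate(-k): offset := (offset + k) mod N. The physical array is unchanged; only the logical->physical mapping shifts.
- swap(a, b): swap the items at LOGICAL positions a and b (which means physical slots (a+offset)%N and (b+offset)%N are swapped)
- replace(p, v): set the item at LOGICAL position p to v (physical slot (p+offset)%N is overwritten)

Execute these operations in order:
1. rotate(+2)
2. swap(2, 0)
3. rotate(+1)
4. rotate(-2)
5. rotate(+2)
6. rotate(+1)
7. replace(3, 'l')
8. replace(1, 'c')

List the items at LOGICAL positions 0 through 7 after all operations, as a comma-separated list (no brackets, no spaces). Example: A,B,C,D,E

After op 1 (rotate(+2)): offset=2, physical=[A,B,C,D,E,F,G,H], logical=[C,D,E,F,G,H,A,B]
After op 2 (swap(2, 0)): offset=2, physical=[A,B,E,D,C,F,G,H], logical=[E,D,C,F,G,H,A,B]
After op 3 (rotate(+1)): offset=3, physical=[A,B,E,D,C,F,G,H], logical=[D,C,F,G,H,A,B,E]
After op 4 (rotate(-2)): offset=1, physical=[A,B,E,D,C,F,G,H], logical=[B,E,D,C,F,G,H,A]
After op 5 (rotate(+2)): offset=3, physical=[A,B,E,D,C,F,G,H], logical=[D,C,F,G,H,A,B,E]
After op 6 (rotate(+1)): offset=4, physical=[A,B,E,D,C,F,G,H], logical=[C,F,G,H,A,B,E,D]
After op 7 (replace(3, 'l')): offset=4, physical=[A,B,E,D,C,F,G,l], logical=[C,F,G,l,A,B,E,D]
After op 8 (replace(1, 'c')): offset=4, physical=[A,B,E,D,C,c,G,l], logical=[C,c,G,l,A,B,E,D]

Answer: C,c,G,l,A,B,E,D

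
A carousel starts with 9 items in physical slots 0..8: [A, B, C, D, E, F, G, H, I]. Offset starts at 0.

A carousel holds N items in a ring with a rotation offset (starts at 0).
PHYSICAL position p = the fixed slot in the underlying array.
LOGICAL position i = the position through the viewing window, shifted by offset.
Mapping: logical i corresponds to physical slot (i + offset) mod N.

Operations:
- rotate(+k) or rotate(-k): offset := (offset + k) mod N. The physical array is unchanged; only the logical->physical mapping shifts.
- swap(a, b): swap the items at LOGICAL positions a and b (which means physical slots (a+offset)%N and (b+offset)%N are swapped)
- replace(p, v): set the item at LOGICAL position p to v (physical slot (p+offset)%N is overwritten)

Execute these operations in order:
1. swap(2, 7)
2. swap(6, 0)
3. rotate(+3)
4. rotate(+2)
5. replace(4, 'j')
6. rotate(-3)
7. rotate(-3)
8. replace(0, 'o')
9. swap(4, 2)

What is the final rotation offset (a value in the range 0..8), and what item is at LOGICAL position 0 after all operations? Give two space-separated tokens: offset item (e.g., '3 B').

After op 1 (swap(2, 7)): offset=0, physical=[A,B,H,D,E,F,G,C,I], logical=[A,B,H,D,E,F,G,C,I]
After op 2 (swap(6, 0)): offset=0, physical=[G,B,H,D,E,F,A,C,I], logical=[G,B,H,D,E,F,A,C,I]
After op 3 (rotate(+3)): offset=3, physical=[G,B,H,D,E,F,A,C,I], logical=[D,E,F,A,C,I,G,B,H]
After op 4 (rotate(+2)): offset=5, physical=[G,B,H,D,E,F,A,C,I], logical=[F,A,C,I,G,B,H,D,E]
After op 5 (replace(4, 'j')): offset=5, physical=[j,B,H,D,E,F,A,C,I], logical=[F,A,C,I,j,B,H,D,E]
After op 6 (rotate(-3)): offset=2, physical=[j,B,H,D,E,F,A,C,I], logical=[H,D,E,F,A,C,I,j,B]
After op 7 (rotate(-3)): offset=8, physical=[j,B,H,D,E,F,A,C,I], logical=[I,j,B,H,D,E,F,A,C]
After op 8 (replace(0, 'o')): offset=8, physical=[j,B,H,D,E,F,A,C,o], logical=[o,j,B,H,D,E,F,A,C]
After op 9 (swap(4, 2)): offset=8, physical=[j,D,H,B,E,F,A,C,o], logical=[o,j,D,H,B,E,F,A,C]

Answer: 8 o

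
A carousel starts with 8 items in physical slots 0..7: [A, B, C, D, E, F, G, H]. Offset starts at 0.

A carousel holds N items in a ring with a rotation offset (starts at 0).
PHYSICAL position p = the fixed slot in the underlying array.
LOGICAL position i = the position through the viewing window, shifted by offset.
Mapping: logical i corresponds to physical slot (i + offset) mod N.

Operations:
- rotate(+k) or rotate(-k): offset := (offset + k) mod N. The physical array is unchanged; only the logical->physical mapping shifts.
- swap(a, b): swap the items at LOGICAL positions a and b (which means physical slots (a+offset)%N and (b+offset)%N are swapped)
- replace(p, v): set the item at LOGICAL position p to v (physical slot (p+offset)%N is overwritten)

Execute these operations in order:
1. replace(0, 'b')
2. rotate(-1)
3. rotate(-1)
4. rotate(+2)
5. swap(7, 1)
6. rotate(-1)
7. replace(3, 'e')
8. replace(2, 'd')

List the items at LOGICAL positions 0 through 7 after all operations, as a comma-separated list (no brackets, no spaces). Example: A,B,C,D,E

Answer: B,b,d,e,D,E,F,G

Derivation:
After op 1 (replace(0, 'b')): offset=0, physical=[b,B,C,D,E,F,G,H], logical=[b,B,C,D,E,F,G,H]
After op 2 (rotate(-1)): offset=7, physical=[b,B,C,D,E,F,G,H], logical=[H,b,B,C,D,E,F,G]
After op 3 (rotate(-1)): offset=6, physical=[b,B,C,D,E,F,G,H], logical=[G,H,b,B,C,D,E,F]
After op 4 (rotate(+2)): offset=0, physical=[b,B,C,D,E,F,G,H], logical=[b,B,C,D,E,F,G,H]
After op 5 (swap(7, 1)): offset=0, physical=[b,H,C,D,E,F,G,B], logical=[b,H,C,D,E,F,G,B]
After op 6 (rotate(-1)): offset=7, physical=[b,H,C,D,E,F,G,B], logical=[B,b,H,C,D,E,F,G]
After op 7 (replace(3, 'e')): offset=7, physical=[b,H,e,D,E,F,G,B], logical=[B,b,H,e,D,E,F,G]
After op 8 (replace(2, 'd')): offset=7, physical=[b,d,e,D,E,F,G,B], logical=[B,b,d,e,D,E,F,G]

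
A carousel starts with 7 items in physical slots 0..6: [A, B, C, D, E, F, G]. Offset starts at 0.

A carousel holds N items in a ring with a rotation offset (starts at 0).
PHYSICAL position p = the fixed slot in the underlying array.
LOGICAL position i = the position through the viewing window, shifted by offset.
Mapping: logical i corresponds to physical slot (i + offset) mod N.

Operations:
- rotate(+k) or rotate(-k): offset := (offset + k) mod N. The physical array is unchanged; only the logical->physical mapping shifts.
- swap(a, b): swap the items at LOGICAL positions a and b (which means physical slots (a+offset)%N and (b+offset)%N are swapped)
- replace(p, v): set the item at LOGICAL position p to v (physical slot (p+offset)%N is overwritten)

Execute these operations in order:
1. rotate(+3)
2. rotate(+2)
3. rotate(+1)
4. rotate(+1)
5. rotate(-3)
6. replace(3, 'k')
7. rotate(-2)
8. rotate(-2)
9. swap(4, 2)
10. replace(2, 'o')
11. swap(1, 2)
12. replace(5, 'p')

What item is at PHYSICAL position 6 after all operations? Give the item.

After op 1 (rotate(+3)): offset=3, physical=[A,B,C,D,E,F,G], logical=[D,E,F,G,A,B,C]
After op 2 (rotate(+2)): offset=5, physical=[A,B,C,D,E,F,G], logical=[F,G,A,B,C,D,E]
After op 3 (rotate(+1)): offset=6, physical=[A,B,C,D,E,F,G], logical=[G,A,B,C,D,E,F]
After op 4 (rotate(+1)): offset=0, physical=[A,B,C,D,E,F,G], logical=[A,B,C,D,E,F,G]
After op 5 (rotate(-3)): offset=4, physical=[A,B,C,D,E,F,G], logical=[E,F,G,A,B,C,D]
After op 6 (replace(3, 'k')): offset=4, physical=[k,B,C,D,E,F,G], logical=[E,F,G,k,B,C,D]
After op 7 (rotate(-2)): offset=2, physical=[k,B,C,D,E,F,G], logical=[C,D,E,F,G,k,B]
After op 8 (rotate(-2)): offset=0, physical=[k,B,C,D,E,F,G], logical=[k,B,C,D,E,F,G]
After op 9 (swap(4, 2)): offset=0, physical=[k,B,E,D,C,F,G], logical=[k,B,E,D,C,F,G]
After op 10 (replace(2, 'o')): offset=0, physical=[k,B,o,D,C,F,G], logical=[k,B,o,D,C,F,G]
After op 11 (swap(1, 2)): offset=0, physical=[k,o,B,D,C,F,G], logical=[k,o,B,D,C,F,G]
After op 12 (replace(5, 'p')): offset=0, physical=[k,o,B,D,C,p,G], logical=[k,o,B,D,C,p,G]

Answer: G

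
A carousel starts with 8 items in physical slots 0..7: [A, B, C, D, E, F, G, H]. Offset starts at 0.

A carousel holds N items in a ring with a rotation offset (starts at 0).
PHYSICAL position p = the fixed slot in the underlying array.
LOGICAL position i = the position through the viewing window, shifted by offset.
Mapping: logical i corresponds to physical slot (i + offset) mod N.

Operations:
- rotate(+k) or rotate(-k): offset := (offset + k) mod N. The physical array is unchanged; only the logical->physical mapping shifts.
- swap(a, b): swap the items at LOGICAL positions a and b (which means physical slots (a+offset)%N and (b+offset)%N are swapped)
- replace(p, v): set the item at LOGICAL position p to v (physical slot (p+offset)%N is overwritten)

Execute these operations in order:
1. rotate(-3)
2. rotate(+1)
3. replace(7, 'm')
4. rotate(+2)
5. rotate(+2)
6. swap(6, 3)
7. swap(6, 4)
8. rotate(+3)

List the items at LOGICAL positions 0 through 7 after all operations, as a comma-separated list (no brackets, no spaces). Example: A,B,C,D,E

After op 1 (rotate(-3)): offset=5, physical=[A,B,C,D,E,F,G,H], logical=[F,G,H,A,B,C,D,E]
After op 2 (rotate(+1)): offset=6, physical=[A,B,C,D,E,F,G,H], logical=[G,H,A,B,C,D,E,F]
After op 3 (replace(7, 'm')): offset=6, physical=[A,B,C,D,E,m,G,H], logical=[G,H,A,B,C,D,E,m]
After op 4 (rotate(+2)): offset=0, physical=[A,B,C,D,E,m,G,H], logical=[A,B,C,D,E,m,G,H]
After op 5 (rotate(+2)): offset=2, physical=[A,B,C,D,E,m,G,H], logical=[C,D,E,m,G,H,A,B]
After op 6 (swap(6, 3)): offset=2, physical=[m,B,C,D,E,A,G,H], logical=[C,D,E,A,G,H,m,B]
After op 7 (swap(6, 4)): offset=2, physical=[G,B,C,D,E,A,m,H], logical=[C,D,E,A,m,H,G,B]
After op 8 (rotate(+3)): offset=5, physical=[G,B,C,D,E,A,m,H], logical=[A,m,H,G,B,C,D,E]

Answer: A,m,H,G,B,C,D,E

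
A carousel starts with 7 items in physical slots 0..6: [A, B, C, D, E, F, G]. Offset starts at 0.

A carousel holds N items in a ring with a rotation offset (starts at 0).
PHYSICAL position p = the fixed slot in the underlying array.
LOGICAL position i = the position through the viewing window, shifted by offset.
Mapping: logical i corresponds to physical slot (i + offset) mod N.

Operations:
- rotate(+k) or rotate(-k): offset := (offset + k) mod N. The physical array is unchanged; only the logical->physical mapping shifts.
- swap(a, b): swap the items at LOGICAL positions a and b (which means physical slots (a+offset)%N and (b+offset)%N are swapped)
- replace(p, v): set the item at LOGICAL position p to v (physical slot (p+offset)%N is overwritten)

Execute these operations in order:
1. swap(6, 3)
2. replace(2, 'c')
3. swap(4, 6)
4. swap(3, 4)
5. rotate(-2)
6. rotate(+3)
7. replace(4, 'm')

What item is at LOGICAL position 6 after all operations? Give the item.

Answer: A

Derivation:
After op 1 (swap(6, 3)): offset=0, physical=[A,B,C,G,E,F,D], logical=[A,B,C,G,E,F,D]
After op 2 (replace(2, 'c')): offset=0, physical=[A,B,c,G,E,F,D], logical=[A,B,c,G,E,F,D]
After op 3 (swap(4, 6)): offset=0, physical=[A,B,c,G,D,F,E], logical=[A,B,c,G,D,F,E]
After op 4 (swap(3, 4)): offset=0, physical=[A,B,c,D,G,F,E], logical=[A,B,c,D,G,F,E]
After op 5 (rotate(-2)): offset=5, physical=[A,B,c,D,G,F,E], logical=[F,E,A,B,c,D,G]
After op 6 (rotate(+3)): offset=1, physical=[A,B,c,D,G,F,E], logical=[B,c,D,G,F,E,A]
After op 7 (replace(4, 'm')): offset=1, physical=[A,B,c,D,G,m,E], logical=[B,c,D,G,m,E,A]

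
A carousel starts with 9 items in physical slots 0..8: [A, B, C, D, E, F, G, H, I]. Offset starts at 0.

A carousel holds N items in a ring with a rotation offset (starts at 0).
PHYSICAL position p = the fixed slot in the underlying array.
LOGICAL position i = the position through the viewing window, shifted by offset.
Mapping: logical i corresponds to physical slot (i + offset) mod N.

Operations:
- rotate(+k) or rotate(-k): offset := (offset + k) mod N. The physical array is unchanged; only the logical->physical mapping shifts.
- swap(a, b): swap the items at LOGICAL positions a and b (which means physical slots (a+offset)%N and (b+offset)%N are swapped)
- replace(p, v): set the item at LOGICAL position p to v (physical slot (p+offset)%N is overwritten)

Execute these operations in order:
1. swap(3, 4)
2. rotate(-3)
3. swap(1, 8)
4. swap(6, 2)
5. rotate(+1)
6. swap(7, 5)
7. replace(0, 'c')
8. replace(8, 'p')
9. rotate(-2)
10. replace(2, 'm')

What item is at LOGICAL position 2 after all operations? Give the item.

Answer: m

Derivation:
After op 1 (swap(3, 4)): offset=0, physical=[A,B,C,E,D,F,G,H,I], logical=[A,B,C,E,D,F,G,H,I]
After op 2 (rotate(-3)): offset=6, physical=[A,B,C,E,D,F,G,H,I], logical=[G,H,I,A,B,C,E,D,F]
After op 3 (swap(1, 8)): offset=6, physical=[A,B,C,E,D,H,G,F,I], logical=[G,F,I,A,B,C,E,D,H]
After op 4 (swap(6, 2)): offset=6, physical=[A,B,C,I,D,H,G,F,E], logical=[G,F,E,A,B,C,I,D,H]
After op 5 (rotate(+1)): offset=7, physical=[A,B,C,I,D,H,G,F,E], logical=[F,E,A,B,C,I,D,H,G]
After op 6 (swap(7, 5)): offset=7, physical=[A,B,C,H,D,I,G,F,E], logical=[F,E,A,B,C,H,D,I,G]
After op 7 (replace(0, 'c')): offset=7, physical=[A,B,C,H,D,I,G,c,E], logical=[c,E,A,B,C,H,D,I,G]
After op 8 (replace(8, 'p')): offset=7, physical=[A,B,C,H,D,I,p,c,E], logical=[c,E,A,B,C,H,D,I,p]
After op 9 (rotate(-2)): offset=5, physical=[A,B,C,H,D,I,p,c,E], logical=[I,p,c,E,A,B,C,H,D]
After op 10 (replace(2, 'm')): offset=5, physical=[A,B,C,H,D,I,p,m,E], logical=[I,p,m,E,A,B,C,H,D]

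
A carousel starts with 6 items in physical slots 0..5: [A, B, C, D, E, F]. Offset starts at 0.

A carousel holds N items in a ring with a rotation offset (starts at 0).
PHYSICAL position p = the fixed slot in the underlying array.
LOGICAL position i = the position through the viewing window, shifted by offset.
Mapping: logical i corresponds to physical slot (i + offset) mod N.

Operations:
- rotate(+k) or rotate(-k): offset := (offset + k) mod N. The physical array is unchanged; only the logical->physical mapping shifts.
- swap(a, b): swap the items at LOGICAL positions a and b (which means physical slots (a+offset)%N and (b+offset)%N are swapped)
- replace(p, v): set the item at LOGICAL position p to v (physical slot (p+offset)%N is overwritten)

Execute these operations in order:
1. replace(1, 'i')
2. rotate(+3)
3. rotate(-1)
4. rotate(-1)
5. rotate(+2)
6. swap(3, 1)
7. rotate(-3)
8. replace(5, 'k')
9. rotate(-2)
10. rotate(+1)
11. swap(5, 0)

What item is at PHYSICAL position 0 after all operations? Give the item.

After op 1 (replace(1, 'i')): offset=0, physical=[A,i,C,D,E,F], logical=[A,i,C,D,E,F]
After op 2 (rotate(+3)): offset=3, physical=[A,i,C,D,E,F], logical=[D,E,F,A,i,C]
After op 3 (rotate(-1)): offset=2, physical=[A,i,C,D,E,F], logical=[C,D,E,F,A,i]
After op 4 (rotate(-1)): offset=1, physical=[A,i,C,D,E,F], logical=[i,C,D,E,F,A]
After op 5 (rotate(+2)): offset=3, physical=[A,i,C,D,E,F], logical=[D,E,F,A,i,C]
After op 6 (swap(3, 1)): offset=3, physical=[E,i,C,D,A,F], logical=[D,A,F,E,i,C]
After op 7 (rotate(-3)): offset=0, physical=[E,i,C,D,A,F], logical=[E,i,C,D,A,F]
After op 8 (replace(5, 'k')): offset=0, physical=[E,i,C,D,A,k], logical=[E,i,C,D,A,k]
After op 9 (rotate(-2)): offset=4, physical=[E,i,C,D,A,k], logical=[A,k,E,i,C,D]
After op 10 (rotate(+1)): offset=5, physical=[E,i,C,D,A,k], logical=[k,E,i,C,D,A]
After op 11 (swap(5, 0)): offset=5, physical=[E,i,C,D,k,A], logical=[A,E,i,C,D,k]

Answer: E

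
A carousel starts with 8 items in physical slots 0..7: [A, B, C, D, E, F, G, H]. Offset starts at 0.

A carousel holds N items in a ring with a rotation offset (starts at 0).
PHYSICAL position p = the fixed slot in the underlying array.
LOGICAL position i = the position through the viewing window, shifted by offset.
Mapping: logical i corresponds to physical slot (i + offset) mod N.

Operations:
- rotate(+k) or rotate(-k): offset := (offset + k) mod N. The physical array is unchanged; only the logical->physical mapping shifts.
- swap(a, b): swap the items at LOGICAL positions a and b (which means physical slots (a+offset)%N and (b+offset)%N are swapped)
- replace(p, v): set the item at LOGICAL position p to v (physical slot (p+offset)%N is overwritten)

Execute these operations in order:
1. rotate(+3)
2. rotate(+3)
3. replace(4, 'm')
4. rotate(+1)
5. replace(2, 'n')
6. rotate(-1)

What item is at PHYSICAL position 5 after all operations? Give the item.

After op 1 (rotate(+3)): offset=3, physical=[A,B,C,D,E,F,G,H], logical=[D,E,F,G,H,A,B,C]
After op 2 (rotate(+3)): offset=6, physical=[A,B,C,D,E,F,G,H], logical=[G,H,A,B,C,D,E,F]
After op 3 (replace(4, 'm')): offset=6, physical=[A,B,m,D,E,F,G,H], logical=[G,H,A,B,m,D,E,F]
After op 4 (rotate(+1)): offset=7, physical=[A,B,m,D,E,F,G,H], logical=[H,A,B,m,D,E,F,G]
After op 5 (replace(2, 'n')): offset=7, physical=[A,n,m,D,E,F,G,H], logical=[H,A,n,m,D,E,F,G]
After op 6 (rotate(-1)): offset=6, physical=[A,n,m,D,E,F,G,H], logical=[G,H,A,n,m,D,E,F]

Answer: F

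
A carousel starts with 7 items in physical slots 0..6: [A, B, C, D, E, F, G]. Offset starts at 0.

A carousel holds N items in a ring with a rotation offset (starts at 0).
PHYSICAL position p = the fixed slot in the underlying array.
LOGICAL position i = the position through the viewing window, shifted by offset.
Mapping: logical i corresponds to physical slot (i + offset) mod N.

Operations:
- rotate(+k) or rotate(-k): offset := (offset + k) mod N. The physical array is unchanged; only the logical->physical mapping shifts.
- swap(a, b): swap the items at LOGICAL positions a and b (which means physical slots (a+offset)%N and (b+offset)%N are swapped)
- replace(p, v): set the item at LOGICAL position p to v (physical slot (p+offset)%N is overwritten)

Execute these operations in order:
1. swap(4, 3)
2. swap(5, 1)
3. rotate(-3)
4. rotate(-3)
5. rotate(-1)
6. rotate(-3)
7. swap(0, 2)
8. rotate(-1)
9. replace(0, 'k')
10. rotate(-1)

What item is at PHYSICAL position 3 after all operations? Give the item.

Answer: k

Derivation:
After op 1 (swap(4, 3)): offset=0, physical=[A,B,C,E,D,F,G], logical=[A,B,C,E,D,F,G]
After op 2 (swap(5, 1)): offset=0, physical=[A,F,C,E,D,B,G], logical=[A,F,C,E,D,B,G]
After op 3 (rotate(-3)): offset=4, physical=[A,F,C,E,D,B,G], logical=[D,B,G,A,F,C,E]
After op 4 (rotate(-3)): offset=1, physical=[A,F,C,E,D,B,G], logical=[F,C,E,D,B,G,A]
After op 5 (rotate(-1)): offset=0, physical=[A,F,C,E,D,B,G], logical=[A,F,C,E,D,B,G]
After op 6 (rotate(-3)): offset=4, physical=[A,F,C,E,D,B,G], logical=[D,B,G,A,F,C,E]
After op 7 (swap(0, 2)): offset=4, physical=[A,F,C,E,G,B,D], logical=[G,B,D,A,F,C,E]
After op 8 (rotate(-1)): offset=3, physical=[A,F,C,E,G,B,D], logical=[E,G,B,D,A,F,C]
After op 9 (replace(0, 'k')): offset=3, physical=[A,F,C,k,G,B,D], logical=[k,G,B,D,A,F,C]
After op 10 (rotate(-1)): offset=2, physical=[A,F,C,k,G,B,D], logical=[C,k,G,B,D,A,F]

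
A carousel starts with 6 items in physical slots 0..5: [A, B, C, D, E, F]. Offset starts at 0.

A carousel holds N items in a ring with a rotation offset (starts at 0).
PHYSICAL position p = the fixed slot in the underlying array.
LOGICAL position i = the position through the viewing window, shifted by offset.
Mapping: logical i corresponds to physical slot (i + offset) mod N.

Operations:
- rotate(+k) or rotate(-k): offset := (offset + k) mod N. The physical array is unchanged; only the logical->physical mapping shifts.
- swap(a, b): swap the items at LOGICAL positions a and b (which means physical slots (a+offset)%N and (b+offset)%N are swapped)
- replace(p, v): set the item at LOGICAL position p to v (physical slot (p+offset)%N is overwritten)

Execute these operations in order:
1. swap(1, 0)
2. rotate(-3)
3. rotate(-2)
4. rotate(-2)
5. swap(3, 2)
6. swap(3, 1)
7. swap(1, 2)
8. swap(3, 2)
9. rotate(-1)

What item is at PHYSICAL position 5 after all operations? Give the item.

After op 1 (swap(1, 0)): offset=0, physical=[B,A,C,D,E,F], logical=[B,A,C,D,E,F]
After op 2 (rotate(-3)): offset=3, physical=[B,A,C,D,E,F], logical=[D,E,F,B,A,C]
After op 3 (rotate(-2)): offset=1, physical=[B,A,C,D,E,F], logical=[A,C,D,E,F,B]
After op 4 (rotate(-2)): offset=5, physical=[B,A,C,D,E,F], logical=[F,B,A,C,D,E]
After op 5 (swap(3, 2)): offset=5, physical=[B,C,A,D,E,F], logical=[F,B,C,A,D,E]
After op 6 (swap(3, 1)): offset=5, physical=[A,C,B,D,E,F], logical=[F,A,C,B,D,E]
After op 7 (swap(1, 2)): offset=5, physical=[C,A,B,D,E,F], logical=[F,C,A,B,D,E]
After op 8 (swap(3, 2)): offset=5, physical=[C,B,A,D,E,F], logical=[F,C,B,A,D,E]
After op 9 (rotate(-1)): offset=4, physical=[C,B,A,D,E,F], logical=[E,F,C,B,A,D]

Answer: F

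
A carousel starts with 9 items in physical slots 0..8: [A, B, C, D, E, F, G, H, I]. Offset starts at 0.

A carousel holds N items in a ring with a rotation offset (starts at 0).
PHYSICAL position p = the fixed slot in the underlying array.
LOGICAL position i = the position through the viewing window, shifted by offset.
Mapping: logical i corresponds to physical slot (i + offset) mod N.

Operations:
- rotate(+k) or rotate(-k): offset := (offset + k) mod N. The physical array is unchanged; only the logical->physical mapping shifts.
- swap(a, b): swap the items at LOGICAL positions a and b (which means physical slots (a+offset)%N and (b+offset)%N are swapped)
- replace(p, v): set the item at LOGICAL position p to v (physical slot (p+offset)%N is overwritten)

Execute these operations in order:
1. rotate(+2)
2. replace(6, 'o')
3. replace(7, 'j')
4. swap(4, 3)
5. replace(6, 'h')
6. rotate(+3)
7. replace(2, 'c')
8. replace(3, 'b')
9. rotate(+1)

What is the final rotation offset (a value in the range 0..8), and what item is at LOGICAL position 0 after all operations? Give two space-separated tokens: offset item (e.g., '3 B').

After op 1 (rotate(+2)): offset=2, physical=[A,B,C,D,E,F,G,H,I], logical=[C,D,E,F,G,H,I,A,B]
After op 2 (replace(6, 'o')): offset=2, physical=[A,B,C,D,E,F,G,H,o], logical=[C,D,E,F,G,H,o,A,B]
After op 3 (replace(7, 'j')): offset=2, physical=[j,B,C,D,E,F,G,H,o], logical=[C,D,E,F,G,H,o,j,B]
After op 4 (swap(4, 3)): offset=2, physical=[j,B,C,D,E,G,F,H,o], logical=[C,D,E,G,F,H,o,j,B]
After op 5 (replace(6, 'h')): offset=2, physical=[j,B,C,D,E,G,F,H,h], logical=[C,D,E,G,F,H,h,j,B]
After op 6 (rotate(+3)): offset=5, physical=[j,B,C,D,E,G,F,H,h], logical=[G,F,H,h,j,B,C,D,E]
After op 7 (replace(2, 'c')): offset=5, physical=[j,B,C,D,E,G,F,c,h], logical=[G,F,c,h,j,B,C,D,E]
After op 8 (replace(3, 'b')): offset=5, physical=[j,B,C,D,E,G,F,c,b], logical=[G,F,c,b,j,B,C,D,E]
After op 9 (rotate(+1)): offset=6, physical=[j,B,C,D,E,G,F,c,b], logical=[F,c,b,j,B,C,D,E,G]

Answer: 6 F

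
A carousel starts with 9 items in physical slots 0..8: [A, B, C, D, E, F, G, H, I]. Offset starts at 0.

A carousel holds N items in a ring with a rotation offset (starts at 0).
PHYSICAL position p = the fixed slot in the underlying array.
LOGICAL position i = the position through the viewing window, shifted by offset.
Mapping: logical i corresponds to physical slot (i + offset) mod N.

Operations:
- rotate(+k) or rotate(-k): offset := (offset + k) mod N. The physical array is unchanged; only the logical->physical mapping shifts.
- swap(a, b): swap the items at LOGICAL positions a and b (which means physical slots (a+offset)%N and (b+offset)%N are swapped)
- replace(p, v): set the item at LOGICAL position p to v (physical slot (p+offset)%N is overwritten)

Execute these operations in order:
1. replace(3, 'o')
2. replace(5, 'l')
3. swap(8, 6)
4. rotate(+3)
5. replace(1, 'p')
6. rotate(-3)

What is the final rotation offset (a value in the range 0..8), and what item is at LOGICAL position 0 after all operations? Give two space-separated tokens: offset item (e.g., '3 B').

After op 1 (replace(3, 'o')): offset=0, physical=[A,B,C,o,E,F,G,H,I], logical=[A,B,C,o,E,F,G,H,I]
After op 2 (replace(5, 'l')): offset=0, physical=[A,B,C,o,E,l,G,H,I], logical=[A,B,C,o,E,l,G,H,I]
After op 3 (swap(8, 6)): offset=0, physical=[A,B,C,o,E,l,I,H,G], logical=[A,B,C,o,E,l,I,H,G]
After op 4 (rotate(+3)): offset=3, physical=[A,B,C,o,E,l,I,H,G], logical=[o,E,l,I,H,G,A,B,C]
After op 5 (replace(1, 'p')): offset=3, physical=[A,B,C,o,p,l,I,H,G], logical=[o,p,l,I,H,G,A,B,C]
After op 6 (rotate(-3)): offset=0, physical=[A,B,C,o,p,l,I,H,G], logical=[A,B,C,o,p,l,I,H,G]

Answer: 0 A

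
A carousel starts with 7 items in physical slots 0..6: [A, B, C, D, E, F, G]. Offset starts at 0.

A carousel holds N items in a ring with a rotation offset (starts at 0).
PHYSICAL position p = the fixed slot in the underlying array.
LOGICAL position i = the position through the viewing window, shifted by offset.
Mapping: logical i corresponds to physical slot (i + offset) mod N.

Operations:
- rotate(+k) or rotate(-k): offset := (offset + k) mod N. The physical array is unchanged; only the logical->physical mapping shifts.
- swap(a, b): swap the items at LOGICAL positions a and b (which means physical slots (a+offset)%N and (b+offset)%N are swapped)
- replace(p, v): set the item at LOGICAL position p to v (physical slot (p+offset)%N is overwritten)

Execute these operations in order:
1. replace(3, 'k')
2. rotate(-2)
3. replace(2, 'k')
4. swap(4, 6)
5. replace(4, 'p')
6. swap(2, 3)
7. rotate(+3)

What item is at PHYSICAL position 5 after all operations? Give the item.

Answer: F

Derivation:
After op 1 (replace(3, 'k')): offset=0, physical=[A,B,C,k,E,F,G], logical=[A,B,C,k,E,F,G]
After op 2 (rotate(-2)): offset=5, physical=[A,B,C,k,E,F,G], logical=[F,G,A,B,C,k,E]
After op 3 (replace(2, 'k')): offset=5, physical=[k,B,C,k,E,F,G], logical=[F,G,k,B,C,k,E]
After op 4 (swap(4, 6)): offset=5, physical=[k,B,E,k,C,F,G], logical=[F,G,k,B,E,k,C]
After op 5 (replace(4, 'p')): offset=5, physical=[k,B,p,k,C,F,G], logical=[F,G,k,B,p,k,C]
After op 6 (swap(2, 3)): offset=5, physical=[B,k,p,k,C,F,G], logical=[F,G,B,k,p,k,C]
After op 7 (rotate(+3)): offset=1, physical=[B,k,p,k,C,F,G], logical=[k,p,k,C,F,G,B]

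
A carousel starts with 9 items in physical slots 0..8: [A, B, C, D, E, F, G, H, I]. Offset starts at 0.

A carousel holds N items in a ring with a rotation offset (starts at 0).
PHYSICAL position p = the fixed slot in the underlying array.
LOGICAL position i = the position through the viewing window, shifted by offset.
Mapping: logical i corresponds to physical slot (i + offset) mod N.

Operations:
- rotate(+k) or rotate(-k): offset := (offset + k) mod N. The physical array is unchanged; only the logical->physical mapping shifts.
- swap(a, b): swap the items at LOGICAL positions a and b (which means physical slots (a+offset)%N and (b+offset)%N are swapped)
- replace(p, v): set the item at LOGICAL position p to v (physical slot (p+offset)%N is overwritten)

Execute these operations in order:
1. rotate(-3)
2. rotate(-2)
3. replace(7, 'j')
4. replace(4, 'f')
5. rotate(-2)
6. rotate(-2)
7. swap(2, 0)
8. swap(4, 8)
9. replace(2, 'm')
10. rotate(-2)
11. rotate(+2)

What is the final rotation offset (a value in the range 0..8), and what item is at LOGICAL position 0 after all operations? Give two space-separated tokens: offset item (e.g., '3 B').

After op 1 (rotate(-3)): offset=6, physical=[A,B,C,D,E,F,G,H,I], logical=[G,H,I,A,B,C,D,E,F]
After op 2 (rotate(-2)): offset=4, physical=[A,B,C,D,E,F,G,H,I], logical=[E,F,G,H,I,A,B,C,D]
After op 3 (replace(7, 'j')): offset=4, physical=[A,B,j,D,E,F,G,H,I], logical=[E,F,G,H,I,A,B,j,D]
After op 4 (replace(4, 'f')): offset=4, physical=[A,B,j,D,E,F,G,H,f], logical=[E,F,G,H,f,A,B,j,D]
After op 5 (rotate(-2)): offset=2, physical=[A,B,j,D,E,F,G,H,f], logical=[j,D,E,F,G,H,f,A,B]
After op 6 (rotate(-2)): offset=0, physical=[A,B,j,D,E,F,G,H,f], logical=[A,B,j,D,E,F,G,H,f]
After op 7 (swap(2, 0)): offset=0, physical=[j,B,A,D,E,F,G,H,f], logical=[j,B,A,D,E,F,G,H,f]
After op 8 (swap(4, 8)): offset=0, physical=[j,B,A,D,f,F,G,H,E], logical=[j,B,A,D,f,F,G,H,E]
After op 9 (replace(2, 'm')): offset=0, physical=[j,B,m,D,f,F,G,H,E], logical=[j,B,m,D,f,F,G,H,E]
After op 10 (rotate(-2)): offset=7, physical=[j,B,m,D,f,F,G,H,E], logical=[H,E,j,B,m,D,f,F,G]
After op 11 (rotate(+2)): offset=0, physical=[j,B,m,D,f,F,G,H,E], logical=[j,B,m,D,f,F,G,H,E]

Answer: 0 j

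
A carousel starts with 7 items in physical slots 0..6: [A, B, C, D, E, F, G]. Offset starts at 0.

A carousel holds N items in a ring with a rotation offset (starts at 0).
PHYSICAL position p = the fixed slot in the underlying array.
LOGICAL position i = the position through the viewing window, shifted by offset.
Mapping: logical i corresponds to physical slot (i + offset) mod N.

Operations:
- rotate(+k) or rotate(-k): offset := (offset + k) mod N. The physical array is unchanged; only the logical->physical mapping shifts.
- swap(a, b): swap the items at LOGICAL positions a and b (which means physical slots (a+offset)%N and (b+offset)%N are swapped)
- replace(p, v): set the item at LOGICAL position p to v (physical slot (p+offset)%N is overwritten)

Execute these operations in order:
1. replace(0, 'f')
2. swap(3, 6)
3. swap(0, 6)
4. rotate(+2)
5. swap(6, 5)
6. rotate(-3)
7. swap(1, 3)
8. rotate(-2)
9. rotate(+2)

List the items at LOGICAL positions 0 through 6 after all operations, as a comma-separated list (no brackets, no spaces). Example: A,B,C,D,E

Answer: f,C,D,B,G,E,F

Derivation:
After op 1 (replace(0, 'f')): offset=0, physical=[f,B,C,D,E,F,G], logical=[f,B,C,D,E,F,G]
After op 2 (swap(3, 6)): offset=0, physical=[f,B,C,G,E,F,D], logical=[f,B,C,G,E,F,D]
After op 3 (swap(0, 6)): offset=0, physical=[D,B,C,G,E,F,f], logical=[D,B,C,G,E,F,f]
After op 4 (rotate(+2)): offset=2, physical=[D,B,C,G,E,F,f], logical=[C,G,E,F,f,D,B]
After op 5 (swap(6, 5)): offset=2, physical=[B,D,C,G,E,F,f], logical=[C,G,E,F,f,B,D]
After op 6 (rotate(-3)): offset=6, physical=[B,D,C,G,E,F,f], logical=[f,B,D,C,G,E,F]
After op 7 (swap(1, 3)): offset=6, physical=[C,D,B,G,E,F,f], logical=[f,C,D,B,G,E,F]
After op 8 (rotate(-2)): offset=4, physical=[C,D,B,G,E,F,f], logical=[E,F,f,C,D,B,G]
After op 9 (rotate(+2)): offset=6, physical=[C,D,B,G,E,F,f], logical=[f,C,D,B,G,E,F]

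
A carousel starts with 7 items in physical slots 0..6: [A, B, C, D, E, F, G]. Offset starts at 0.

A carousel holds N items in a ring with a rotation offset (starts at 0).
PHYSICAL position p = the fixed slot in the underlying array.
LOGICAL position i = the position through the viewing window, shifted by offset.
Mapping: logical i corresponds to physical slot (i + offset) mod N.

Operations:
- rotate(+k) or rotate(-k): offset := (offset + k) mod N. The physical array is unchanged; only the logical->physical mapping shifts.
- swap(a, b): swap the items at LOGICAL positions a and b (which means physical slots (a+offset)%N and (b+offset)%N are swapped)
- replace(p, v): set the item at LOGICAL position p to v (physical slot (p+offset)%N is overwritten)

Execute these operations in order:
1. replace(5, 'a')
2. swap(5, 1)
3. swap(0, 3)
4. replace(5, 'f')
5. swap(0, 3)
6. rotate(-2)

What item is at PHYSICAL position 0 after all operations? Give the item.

After op 1 (replace(5, 'a')): offset=0, physical=[A,B,C,D,E,a,G], logical=[A,B,C,D,E,a,G]
After op 2 (swap(5, 1)): offset=0, physical=[A,a,C,D,E,B,G], logical=[A,a,C,D,E,B,G]
After op 3 (swap(0, 3)): offset=0, physical=[D,a,C,A,E,B,G], logical=[D,a,C,A,E,B,G]
After op 4 (replace(5, 'f')): offset=0, physical=[D,a,C,A,E,f,G], logical=[D,a,C,A,E,f,G]
After op 5 (swap(0, 3)): offset=0, physical=[A,a,C,D,E,f,G], logical=[A,a,C,D,E,f,G]
After op 6 (rotate(-2)): offset=5, physical=[A,a,C,D,E,f,G], logical=[f,G,A,a,C,D,E]

Answer: A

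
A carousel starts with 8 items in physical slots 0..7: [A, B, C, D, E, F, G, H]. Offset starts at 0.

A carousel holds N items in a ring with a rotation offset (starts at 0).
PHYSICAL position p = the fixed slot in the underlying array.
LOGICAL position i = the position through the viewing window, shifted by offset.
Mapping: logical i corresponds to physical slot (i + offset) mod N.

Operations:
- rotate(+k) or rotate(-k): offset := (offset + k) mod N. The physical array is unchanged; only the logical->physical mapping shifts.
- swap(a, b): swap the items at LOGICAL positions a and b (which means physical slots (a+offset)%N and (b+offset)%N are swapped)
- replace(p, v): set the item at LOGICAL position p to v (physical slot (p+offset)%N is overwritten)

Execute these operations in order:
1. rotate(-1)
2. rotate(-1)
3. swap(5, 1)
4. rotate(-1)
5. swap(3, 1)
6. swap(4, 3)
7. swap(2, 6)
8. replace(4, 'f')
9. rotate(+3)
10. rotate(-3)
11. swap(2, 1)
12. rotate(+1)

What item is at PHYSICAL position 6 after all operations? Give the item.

After op 1 (rotate(-1)): offset=7, physical=[A,B,C,D,E,F,G,H], logical=[H,A,B,C,D,E,F,G]
After op 2 (rotate(-1)): offset=6, physical=[A,B,C,D,E,F,G,H], logical=[G,H,A,B,C,D,E,F]
After op 3 (swap(5, 1)): offset=6, physical=[A,B,C,H,E,F,G,D], logical=[G,D,A,B,C,H,E,F]
After op 4 (rotate(-1)): offset=5, physical=[A,B,C,H,E,F,G,D], logical=[F,G,D,A,B,C,H,E]
After op 5 (swap(3, 1)): offset=5, physical=[G,B,C,H,E,F,A,D], logical=[F,A,D,G,B,C,H,E]
After op 6 (swap(4, 3)): offset=5, physical=[B,G,C,H,E,F,A,D], logical=[F,A,D,B,G,C,H,E]
After op 7 (swap(2, 6)): offset=5, physical=[B,G,C,D,E,F,A,H], logical=[F,A,H,B,G,C,D,E]
After op 8 (replace(4, 'f')): offset=5, physical=[B,f,C,D,E,F,A,H], logical=[F,A,H,B,f,C,D,E]
After op 9 (rotate(+3)): offset=0, physical=[B,f,C,D,E,F,A,H], logical=[B,f,C,D,E,F,A,H]
After op 10 (rotate(-3)): offset=5, physical=[B,f,C,D,E,F,A,H], logical=[F,A,H,B,f,C,D,E]
After op 11 (swap(2, 1)): offset=5, physical=[B,f,C,D,E,F,H,A], logical=[F,H,A,B,f,C,D,E]
After op 12 (rotate(+1)): offset=6, physical=[B,f,C,D,E,F,H,A], logical=[H,A,B,f,C,D,E,F]

Answer: H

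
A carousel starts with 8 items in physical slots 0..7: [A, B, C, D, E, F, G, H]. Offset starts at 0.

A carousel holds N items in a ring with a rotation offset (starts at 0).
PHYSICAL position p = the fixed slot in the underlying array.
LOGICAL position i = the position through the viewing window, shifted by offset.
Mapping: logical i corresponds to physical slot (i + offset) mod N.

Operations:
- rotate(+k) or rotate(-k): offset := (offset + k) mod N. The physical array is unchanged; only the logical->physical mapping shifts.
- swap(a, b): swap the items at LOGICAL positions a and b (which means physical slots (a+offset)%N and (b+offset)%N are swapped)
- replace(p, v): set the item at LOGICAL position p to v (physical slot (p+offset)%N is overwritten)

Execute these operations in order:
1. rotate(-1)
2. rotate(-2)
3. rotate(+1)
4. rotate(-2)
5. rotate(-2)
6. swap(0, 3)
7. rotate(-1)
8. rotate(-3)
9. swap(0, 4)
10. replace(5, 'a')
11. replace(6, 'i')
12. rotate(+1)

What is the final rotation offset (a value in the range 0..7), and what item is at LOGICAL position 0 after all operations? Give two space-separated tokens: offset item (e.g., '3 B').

Answer: 7 H

Derivation:
After op 1 (rotate(-1)): offset=7, physical=[A,B,C,D,E,F,G,H], logical=[H,A,B,C,D,E,F,G]
After op 2 (rotate(-2)): offset=5, physical=[A,B,C,D,E,F,G,H], logical=[F,G,H,A,B,C,D,E]
After op 3 (rotate(+1)): offset=6, physical=[A,B,C,D,E,F,G,H], logical=[G,H,A,B,C,D,E,F]
After op 4 (rotate(-2)): offset=4, physical=[A,B,C,D,E,F,G,H], logical=[E,F,G,H,A,B,C,D]
After op 5 (rotate(-2)): offset=2, physical=[A,B,C,D,E,F,G,H], logical=[C,D,E,F,G,H,A,B]
After op 6 (swap(0, 3)): offset=2, physical=[A,B,F,D,E,C,G,H], logical=[F,D,E,C,G,H,A,B]
After op 7 (rotate(-1)): offset=1, physical=[A,B,F,D,E,C,G,H], logical=[B,F,D,E,C,G,H,A]
After op 8 (rotate(-3)): offset=6, physical=[A,B,F,D,E,C,G,H], logical=[G,H,A,B,F,D,E,C]
After op 9 (swap(0, 4)): offset=6, physical=[A,B,G,D,E,C,F,H], logical=[F,H,A,B,G,D,E,C]
After op 10 (replace(5, 'a')): offset=6, physical=[A,B,G,a,E,C,F,H], logical=[F,H,A,B,G,a,E,C]
After op 11 (replace(6, 'i')): offset=6, physical=[A,B,G,a,i,C,F,H], logical=[F,H,A,B,G,a,i,C]
After op 12 (rotate(+1)): offset=7, physical=[A,B,G,a,i,C,F,H], logical=[H,A,B,G,a,i,C,F]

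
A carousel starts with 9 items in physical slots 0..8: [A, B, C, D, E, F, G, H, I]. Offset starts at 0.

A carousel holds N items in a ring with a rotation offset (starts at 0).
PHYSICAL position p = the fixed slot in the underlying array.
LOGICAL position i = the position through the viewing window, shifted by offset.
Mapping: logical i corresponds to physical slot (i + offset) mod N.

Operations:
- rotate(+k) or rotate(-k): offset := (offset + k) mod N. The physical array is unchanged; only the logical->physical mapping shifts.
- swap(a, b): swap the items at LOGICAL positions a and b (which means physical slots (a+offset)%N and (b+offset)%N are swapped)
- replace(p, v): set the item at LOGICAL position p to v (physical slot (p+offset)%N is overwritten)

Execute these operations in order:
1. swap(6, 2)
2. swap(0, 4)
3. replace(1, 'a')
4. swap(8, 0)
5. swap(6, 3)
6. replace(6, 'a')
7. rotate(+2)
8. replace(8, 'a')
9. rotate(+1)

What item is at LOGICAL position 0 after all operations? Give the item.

Answer: C

Derivation:
After op 1 (swap(6, 2)): offset=0, physical=[A,B,G,D,E,F,C,H,I], logical=[A,B,G,D,E,F,C,H,I]
After op 2 (swap(0, 4)): offset=0, physical=[E,B,G,D,A,F,C,H,I], logical=[E,B,G,D,A,F,C,H,I]
After op 3 (replace(1, 'a')): offset=0, physical=[E,a,G,D,A,F,C,H,I], logical=[E,a,G,D,A,F,C,H,I]
After op 4 (swap(8, 0)): offset=0, physical=[I,a,G,D,A,F,C,H,E], logical=[I,a,G,D,A,F,C,H,E]
After op 5 (swap(6, 3)): offset=0, physical=[I,a,G,C,A,F,D,H,E], logical=[I,a,G,C,A,F,D,H,E]
After op 6 (replace(6, 'a')): offset=0, physical=[I,a,G,C,A,F,a,H,E], logical=[I,a,G,C,A,F,a,H,E]
After op 7 (rotate(+2)): offset=2, physical=[I,a,G,C,A,F,a,H,E], logical=[G,C,A,F,a,H,E,I,a]
After op 8 (replace(8, 'a')): offset=2, physical=[I,a,G,C,A,F,a,H,E], logical=[G,C,A,F,a,H,E,I,a]
After op 9 (rotate(+1)): offset=3, physical=[I,a,G,C,A,F,a,H,E], logical=[C,A,F,a,H,E,I,a,G]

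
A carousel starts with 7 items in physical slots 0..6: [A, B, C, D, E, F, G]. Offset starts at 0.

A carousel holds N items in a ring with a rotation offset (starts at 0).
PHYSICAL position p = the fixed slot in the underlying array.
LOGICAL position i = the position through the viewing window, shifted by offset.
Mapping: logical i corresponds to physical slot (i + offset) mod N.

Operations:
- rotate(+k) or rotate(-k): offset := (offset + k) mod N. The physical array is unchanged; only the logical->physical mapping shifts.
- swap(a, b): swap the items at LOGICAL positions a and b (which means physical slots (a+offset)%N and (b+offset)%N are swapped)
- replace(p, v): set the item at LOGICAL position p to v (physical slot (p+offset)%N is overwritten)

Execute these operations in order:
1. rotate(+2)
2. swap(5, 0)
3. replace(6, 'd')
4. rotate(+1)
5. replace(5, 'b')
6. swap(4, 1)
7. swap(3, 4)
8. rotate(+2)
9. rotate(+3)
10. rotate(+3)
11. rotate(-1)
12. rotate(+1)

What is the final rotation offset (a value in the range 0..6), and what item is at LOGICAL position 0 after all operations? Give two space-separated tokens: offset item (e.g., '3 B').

Answer: 4 C

Derivation:
After op 1 (rotate(+2)): offset=2, physical=[A,B,C,D,E,F,G], logical=[C,D,E,F,G,A,B]
After op 2 (swap(5, 0)): offset=2, physical=[C,B,A,D,E,F,G], logical=[A,D,E,F,G,C,B]
After op 3 (replace(6, 'd')): offset=2, physical=[C,d,A,D,E,F,G], logical=[A,D,E,F,G,C,d]
After op 4 (rotate(+1)): offset=3, physical=[C,d,A,D,E,F,G], logical=[D,E,F,G,C,d,A]
After op 5 (replace(5, 'b')): offset=3, physical=[C,b,A,D,E,F,G], logical=[D,E,F,G,C,b,A]
After op 6 (swap(4, 1)): offset=3, physical=[E,b,A,D,C,F,G], logical=[D,C,F,G,E,b,A]
After op 7 (swap(3, 4)): offset=3, physical=[G,b,A,D,C,F,E], logical=[D,C,F,E,G,b,A]
After op 8 (rotate(+2)): offset=5, physical=[G,b,A,D,C,F,E], logical=[F,E,G,b,A,D,C]
After op 9 (rotate(+3)): offset=1, physical=[G,b,A,D,C,F,E], logical=[b,A,D,C,F,E,G]
After op 10 (rotate(+3)): offset=4, physical=[G,b,A,D,C,F,E], logical=[C,F,E,G,b,A,D]
After op 11 (rotate(-1)): offset=3, physical=[G,b,A,D,C,F,E], logical=[D,C,F,E,G,b,A]
After op 12 (rotate(+1)): offset=4, physical=[G,b,A,D,C,F,E], logical=[C,F,E,G,b,A,D]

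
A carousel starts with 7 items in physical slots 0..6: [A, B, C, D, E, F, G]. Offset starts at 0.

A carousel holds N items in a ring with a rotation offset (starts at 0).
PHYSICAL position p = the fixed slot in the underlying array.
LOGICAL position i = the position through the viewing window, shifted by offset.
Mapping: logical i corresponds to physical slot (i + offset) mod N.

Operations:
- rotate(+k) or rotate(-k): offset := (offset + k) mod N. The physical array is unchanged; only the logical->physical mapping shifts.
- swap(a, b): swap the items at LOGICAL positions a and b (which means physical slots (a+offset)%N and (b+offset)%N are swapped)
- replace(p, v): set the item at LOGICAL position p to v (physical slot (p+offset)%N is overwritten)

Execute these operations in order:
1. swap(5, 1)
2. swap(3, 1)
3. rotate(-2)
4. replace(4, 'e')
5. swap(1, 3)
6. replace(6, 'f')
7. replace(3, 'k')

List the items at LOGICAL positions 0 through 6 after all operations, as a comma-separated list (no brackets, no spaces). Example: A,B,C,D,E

After op 1 (swap(5, 1)): offset=0, physical=[A,F,C,D,E,B,G], logical=[A,F,C,D,E,B,G]
After op 2 (swap(3, 1)): offset=0, physical=[A,D,C,F,E,B,G], logical=[A,D,C,F,E,B,G]
After op 3 (rotate(-2)): offset=5, physical=[A,D,C,F,E,B,G], logical=[B,G,A,D,C,F,E]
After op 4 (replace(4, 'e')): offset=5, physical=[A,D,e,F,E,B,G], logical=[B,G,A,D,e,F,E]
After op 5 (swap(1, 3)): offset=5, physical=[A,G,e,F,E,B,D], logical=[B,D,A,G,e,F,E]
After op 6 (replace(6, 'f')): offset=5, physical=[A,G,e,F,f,B,D], logical=[B,D,A,G,e,F,f]
After op 7 (replace(3, 'k')): offset=5, physical=[A,k,e,F,f,B,D], logical=[B,D,A,k,e,F,f]

Answer: B,D,A,k,e,F,f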